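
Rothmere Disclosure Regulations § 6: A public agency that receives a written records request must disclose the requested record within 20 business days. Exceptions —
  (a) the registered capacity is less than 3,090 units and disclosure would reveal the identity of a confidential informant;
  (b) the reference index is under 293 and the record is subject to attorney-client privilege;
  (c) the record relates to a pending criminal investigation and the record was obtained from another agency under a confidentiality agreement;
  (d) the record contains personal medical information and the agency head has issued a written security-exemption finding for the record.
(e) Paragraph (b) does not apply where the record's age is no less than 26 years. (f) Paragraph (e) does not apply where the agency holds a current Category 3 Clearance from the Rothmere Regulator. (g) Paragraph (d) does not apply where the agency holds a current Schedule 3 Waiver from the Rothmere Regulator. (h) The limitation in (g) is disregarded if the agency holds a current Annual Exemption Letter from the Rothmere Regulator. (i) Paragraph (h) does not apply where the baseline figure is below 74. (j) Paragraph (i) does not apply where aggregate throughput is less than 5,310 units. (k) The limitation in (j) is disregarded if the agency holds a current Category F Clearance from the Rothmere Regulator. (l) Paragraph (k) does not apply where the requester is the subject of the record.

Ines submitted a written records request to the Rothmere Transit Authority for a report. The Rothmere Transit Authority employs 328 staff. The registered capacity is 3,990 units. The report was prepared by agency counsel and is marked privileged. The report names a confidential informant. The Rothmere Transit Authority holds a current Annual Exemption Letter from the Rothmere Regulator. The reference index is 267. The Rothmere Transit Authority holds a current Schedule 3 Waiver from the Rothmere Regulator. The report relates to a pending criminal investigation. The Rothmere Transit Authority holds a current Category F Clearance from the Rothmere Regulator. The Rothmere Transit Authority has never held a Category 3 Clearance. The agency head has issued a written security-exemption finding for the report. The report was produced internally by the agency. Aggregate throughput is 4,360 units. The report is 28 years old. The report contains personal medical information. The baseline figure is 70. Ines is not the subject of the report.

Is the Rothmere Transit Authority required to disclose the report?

Yes — the Rothmere Transit Authority must disclose the report.

Exception (a) does not apply: the registered capacity is 3,990 units, not less than 3,090 units.
Exception (b): the reference index is 267, under the 293 limit; the report is privileged — every condition holds. But applying paragraphs (e)–(f): (e) operates against (b): the record's age is 28 years, meeting the 26 years threshold. (f), which would lift (e), is inapplicable — there is no Category 3 Clearance in force. So (b) is unavailable.
Exception (c) fails — the report was produced internally.
Exception (d)'s conditions are all satisfied: the report contains personal medical information; a written security-exemption finding has been issued. Turning to paragraphs (g)–(l): (g) operates — a current Schedule 3 Waiver is held. (h) would limit (g) — a current Annual Exemption Letter is held — but (i) sets (h) aside: (i) applies — the baseline figure is 70, below the 74 limit. (j) would limit (i) — aggregate throughput is 4,360 units, less than the 5,310 units limit — but (k) sets (j) aside: (k) operates against (j): a current Category F Clearance is held. (l), which would lift (k), is inapplicable — Ines is not the subject of the report. (d) is therefore removed.
None of the exceptions is available; § 6 applies in full.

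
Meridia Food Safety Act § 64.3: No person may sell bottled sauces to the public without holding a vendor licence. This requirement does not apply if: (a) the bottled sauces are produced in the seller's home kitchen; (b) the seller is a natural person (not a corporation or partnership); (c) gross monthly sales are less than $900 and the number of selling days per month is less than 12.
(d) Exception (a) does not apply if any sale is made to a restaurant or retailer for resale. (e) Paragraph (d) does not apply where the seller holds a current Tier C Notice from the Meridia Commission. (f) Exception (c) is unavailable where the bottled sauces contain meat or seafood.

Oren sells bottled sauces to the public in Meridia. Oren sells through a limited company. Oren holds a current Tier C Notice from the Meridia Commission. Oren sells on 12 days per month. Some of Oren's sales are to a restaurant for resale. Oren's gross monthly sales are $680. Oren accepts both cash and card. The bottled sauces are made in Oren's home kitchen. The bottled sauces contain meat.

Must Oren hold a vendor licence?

No — exception (a) applies; Oren is not required to hold a vendor licence.

All of (a)'s requirements are met (the bottled sauces are home-kitchen produced). Under paragraphs (d)–(e): (d) would limit (a) — some sales are to a restaurant for resale — but (e) sets (d) aside: (e) operates against (d): a current Tier C Notice is held. Exception (a) stands.
Exception (b) fails — the seller operates through a limited company.
Exception (c) requires that the number of selling days per month is less than 12; but the number of selling days per month is 12, not less than 12, so (c) is unavailable.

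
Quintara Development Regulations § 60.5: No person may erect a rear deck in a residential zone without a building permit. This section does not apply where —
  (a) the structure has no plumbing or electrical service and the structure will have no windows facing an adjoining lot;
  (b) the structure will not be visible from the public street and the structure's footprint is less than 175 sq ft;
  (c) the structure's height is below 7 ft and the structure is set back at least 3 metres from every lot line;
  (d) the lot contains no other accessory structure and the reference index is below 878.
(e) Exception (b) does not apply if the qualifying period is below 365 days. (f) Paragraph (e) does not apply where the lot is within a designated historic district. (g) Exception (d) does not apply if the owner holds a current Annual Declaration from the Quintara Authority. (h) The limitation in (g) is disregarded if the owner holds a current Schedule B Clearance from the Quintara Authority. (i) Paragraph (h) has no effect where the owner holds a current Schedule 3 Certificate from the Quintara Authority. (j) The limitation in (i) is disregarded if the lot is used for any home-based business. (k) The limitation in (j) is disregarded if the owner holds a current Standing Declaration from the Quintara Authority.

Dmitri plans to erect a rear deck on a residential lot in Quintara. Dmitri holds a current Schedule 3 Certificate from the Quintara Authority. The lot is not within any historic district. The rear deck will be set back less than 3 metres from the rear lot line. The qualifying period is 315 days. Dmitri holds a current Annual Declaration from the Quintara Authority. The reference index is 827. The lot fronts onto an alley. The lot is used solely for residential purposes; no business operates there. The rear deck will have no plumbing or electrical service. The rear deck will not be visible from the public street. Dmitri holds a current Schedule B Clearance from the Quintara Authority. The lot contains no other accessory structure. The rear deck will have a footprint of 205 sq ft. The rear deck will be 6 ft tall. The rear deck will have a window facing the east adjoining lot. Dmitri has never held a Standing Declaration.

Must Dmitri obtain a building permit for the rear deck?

Exception (a) does not apply: a window faces an adjoining lot.
Exception (b) fails — the structure's footprint is 205 sq ft, not less than 175 sq ft.
Exception (c) fails — the rear setback is under 3 m.
Exception (d) is satisfied on its face — the lot has no other accessory structure; the reference index is 827, below the 878 limit. But: (g) is triggered — a current Annual Declaration is held. (h) operates (a current Schedule B Clearance is held), but yields to (i): (i) is triggered — a current Schedule 3 Certificate is held. (j), which would lift (i), is not triggered — the lot is solely residential. (d) is therefore removed.
Every exception is unavailable, so the rule governs.

Yes — Dmitri must obtain a building permit.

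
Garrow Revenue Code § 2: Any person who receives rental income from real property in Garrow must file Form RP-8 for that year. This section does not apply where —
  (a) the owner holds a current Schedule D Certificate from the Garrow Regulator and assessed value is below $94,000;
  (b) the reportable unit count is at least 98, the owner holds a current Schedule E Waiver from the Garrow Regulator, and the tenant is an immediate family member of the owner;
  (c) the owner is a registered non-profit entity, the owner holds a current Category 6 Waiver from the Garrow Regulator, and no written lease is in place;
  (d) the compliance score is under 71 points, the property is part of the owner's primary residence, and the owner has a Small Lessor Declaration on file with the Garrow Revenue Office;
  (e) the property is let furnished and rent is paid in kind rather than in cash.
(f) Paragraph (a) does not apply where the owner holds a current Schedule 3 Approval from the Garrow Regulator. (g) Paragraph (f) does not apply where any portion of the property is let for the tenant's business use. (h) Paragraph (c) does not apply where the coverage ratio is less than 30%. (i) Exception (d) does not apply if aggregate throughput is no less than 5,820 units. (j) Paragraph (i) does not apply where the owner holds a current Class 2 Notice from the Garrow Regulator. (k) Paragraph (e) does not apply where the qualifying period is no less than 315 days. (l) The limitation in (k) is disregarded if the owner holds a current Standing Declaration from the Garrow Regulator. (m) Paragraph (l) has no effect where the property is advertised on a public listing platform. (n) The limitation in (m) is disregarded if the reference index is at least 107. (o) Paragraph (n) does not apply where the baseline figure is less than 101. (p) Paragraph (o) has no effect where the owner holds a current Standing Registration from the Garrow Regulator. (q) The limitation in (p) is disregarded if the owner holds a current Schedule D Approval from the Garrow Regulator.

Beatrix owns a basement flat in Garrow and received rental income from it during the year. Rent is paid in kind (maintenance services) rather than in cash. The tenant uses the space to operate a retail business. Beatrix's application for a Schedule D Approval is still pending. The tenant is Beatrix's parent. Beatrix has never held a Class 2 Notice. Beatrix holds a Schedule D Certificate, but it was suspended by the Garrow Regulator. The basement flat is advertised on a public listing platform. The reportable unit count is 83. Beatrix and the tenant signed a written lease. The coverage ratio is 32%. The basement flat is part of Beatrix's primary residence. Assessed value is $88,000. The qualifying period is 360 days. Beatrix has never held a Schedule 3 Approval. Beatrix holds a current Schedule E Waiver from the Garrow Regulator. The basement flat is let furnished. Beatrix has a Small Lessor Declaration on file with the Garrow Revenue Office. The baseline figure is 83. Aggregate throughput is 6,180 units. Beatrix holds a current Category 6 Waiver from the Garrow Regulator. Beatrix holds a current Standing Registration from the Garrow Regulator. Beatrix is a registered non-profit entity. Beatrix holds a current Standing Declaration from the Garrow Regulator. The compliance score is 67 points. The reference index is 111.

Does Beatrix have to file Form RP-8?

No — exception (e) applies; Beatrix is not required to file Form RP-8.

Exception (a) does not apply: the Schedule D Certificate is not current.
Exception (b) does not apply: the reportable unit count is 83, short of 98.
Exception (c) fails — a written lease is in place.
Exception (d): the compliance score is 67 points, under the 71 points limit; the basement flat is part of the primary residence; a Small Lessor Declaration is on file — every condition holds. However, paragraphs (i)–(j) must be considered: (i) is engaged — aggregate throughput is 6,180 units, meeting the 5,820 units threshold. (j) does not operate here (the Class 2 Notice is not current), so (i) stands. (d) is therefore removed.
Exception (e) is satisfied on its face — the property is let furnished; rent is paid in kind. Applying paragraphs (k)–(q): (k) is engaged (the qualifying period is 360 days, meeting the 315 days threshold), but is itself disapplied by (l): (l) operates against (k): a current Standing Declaration is held. (m) is triggered (the property is publicly advertised), but is displaced by (n): (n) operates against (m): the reference index is 111, meeting the 107 threshold. (o) is triggered (the baseline figure is 83, less than the 101 limit), but is set aside by (p): (p) operates against (o): a current Standing Registration is held. (q), which would lift (p), is not engaged — no current Schedule D Approval is held. So (e) applies.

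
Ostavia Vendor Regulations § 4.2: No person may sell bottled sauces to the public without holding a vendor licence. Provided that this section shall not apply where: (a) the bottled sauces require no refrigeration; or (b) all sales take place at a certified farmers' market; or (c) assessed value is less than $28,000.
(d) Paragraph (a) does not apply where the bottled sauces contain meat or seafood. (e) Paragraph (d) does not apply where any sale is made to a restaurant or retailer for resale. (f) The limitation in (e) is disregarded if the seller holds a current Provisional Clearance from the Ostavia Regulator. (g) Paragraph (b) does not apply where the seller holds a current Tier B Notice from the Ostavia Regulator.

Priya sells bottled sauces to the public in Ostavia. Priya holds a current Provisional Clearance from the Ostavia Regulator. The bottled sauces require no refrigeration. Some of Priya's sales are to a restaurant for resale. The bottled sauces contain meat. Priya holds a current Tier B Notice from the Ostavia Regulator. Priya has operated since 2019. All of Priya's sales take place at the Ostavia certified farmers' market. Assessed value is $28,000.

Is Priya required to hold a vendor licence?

Exception (a): the bottled sauces are shelf-stable — every condition holds. But: (d) operates against (a): the bottled sauces contain meat. (e) operates (some sales are to a restaurant for resale), but is set aside by (f): (f) operates — a current Provisional Clearance is held. Exception (a) does not apply.
Exception (b)'s conditions are all satisfied: all sales are at a certified farmers' market. But applying paragraph (g): (g) operates against (b): a current Tier B Notice is held. (b) is therefore removed.
Exception (c) does not apply: assessed value is $28,000, not less than $28,000.
No exception is made out. Priya falls within the general rule.

Yes — Priya must hold a vendor licence.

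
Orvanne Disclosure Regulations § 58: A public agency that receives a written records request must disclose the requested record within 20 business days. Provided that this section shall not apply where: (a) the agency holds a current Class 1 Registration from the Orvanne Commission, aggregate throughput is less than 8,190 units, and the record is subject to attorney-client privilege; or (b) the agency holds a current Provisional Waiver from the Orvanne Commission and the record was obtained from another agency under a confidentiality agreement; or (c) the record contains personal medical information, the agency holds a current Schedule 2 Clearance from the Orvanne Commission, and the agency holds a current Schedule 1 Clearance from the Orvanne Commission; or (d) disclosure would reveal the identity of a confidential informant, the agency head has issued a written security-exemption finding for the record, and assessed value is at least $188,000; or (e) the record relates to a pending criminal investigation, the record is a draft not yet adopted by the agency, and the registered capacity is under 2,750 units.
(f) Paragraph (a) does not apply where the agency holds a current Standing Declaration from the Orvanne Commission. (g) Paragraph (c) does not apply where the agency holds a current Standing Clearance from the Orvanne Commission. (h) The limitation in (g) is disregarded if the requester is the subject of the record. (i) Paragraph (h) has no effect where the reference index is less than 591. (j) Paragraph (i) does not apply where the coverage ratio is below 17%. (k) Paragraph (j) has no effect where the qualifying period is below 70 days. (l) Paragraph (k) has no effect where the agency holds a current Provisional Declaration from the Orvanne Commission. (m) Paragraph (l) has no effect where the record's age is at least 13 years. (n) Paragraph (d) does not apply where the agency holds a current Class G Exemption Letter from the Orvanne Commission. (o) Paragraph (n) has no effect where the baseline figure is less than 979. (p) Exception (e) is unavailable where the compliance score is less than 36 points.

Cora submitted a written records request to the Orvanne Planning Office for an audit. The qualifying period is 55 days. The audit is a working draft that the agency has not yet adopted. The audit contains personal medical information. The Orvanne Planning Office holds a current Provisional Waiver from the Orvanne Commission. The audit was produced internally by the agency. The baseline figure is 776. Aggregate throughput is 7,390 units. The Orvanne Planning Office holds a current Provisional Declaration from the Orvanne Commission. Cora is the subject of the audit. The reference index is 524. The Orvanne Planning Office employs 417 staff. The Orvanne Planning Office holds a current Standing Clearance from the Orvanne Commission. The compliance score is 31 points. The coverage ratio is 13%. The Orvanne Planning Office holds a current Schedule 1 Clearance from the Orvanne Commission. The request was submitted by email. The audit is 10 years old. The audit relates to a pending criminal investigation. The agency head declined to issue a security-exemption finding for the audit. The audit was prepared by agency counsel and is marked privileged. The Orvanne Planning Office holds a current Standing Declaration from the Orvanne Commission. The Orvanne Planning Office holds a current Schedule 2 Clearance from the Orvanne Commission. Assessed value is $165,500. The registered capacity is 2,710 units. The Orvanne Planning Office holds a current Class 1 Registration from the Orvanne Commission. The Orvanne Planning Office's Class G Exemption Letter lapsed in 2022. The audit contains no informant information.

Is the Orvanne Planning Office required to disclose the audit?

No — exception (c) applies; the Orvanne Planning Office is not required to disclose the audit.

Exception (a): a current Class 1 Registration is held; aggregate throughput is 7,390 units, less than the 8,190 units limit; the audit is privileged — every condition holds. Turning to paragraph (f): (f) is triggered — a current Standing Declaration is held. So (a) is unavailable.
Exception (b) does not apply: the audit was produced internally.
Exception (c) is satisfied on its face — the audit contains personal medical information; a current Schedule 2 Clearance is held; a current Schedule 1 Clearance is held. Considering the limiting provisions: (g) operates (a current Standing Clearance is held), but is displaced by (h): (h) is triggered — Cora is the subject of the audit. (i) would limit (h) — the reference index is 524, less than the 591 limit — but (j) sets (i) aside: (j) operates against (i): the coverage ratio is 13%, below the 17% limit. (k) is engaged (the qualifying period is 55 days, below the 70 days limit), but is displaced by (l): (l) operates against (k): a current Provisional Declaration is held. (m) is not triggered (the record's age is 10 years, short of 13 years), so (l) stands. (c) remains available.
Exception (d) does not apply: the audit contains no informant information.
Exception (e) is satisfied on its face — the audit relates to a pending investigation; the audit is an unadopted draft; the registered capacity is 2,710 units, under the 2,750 units limit. But: (p) operates against (e): the compliance score is 31 points, less than the 36 points limit. (e) is therefore removed.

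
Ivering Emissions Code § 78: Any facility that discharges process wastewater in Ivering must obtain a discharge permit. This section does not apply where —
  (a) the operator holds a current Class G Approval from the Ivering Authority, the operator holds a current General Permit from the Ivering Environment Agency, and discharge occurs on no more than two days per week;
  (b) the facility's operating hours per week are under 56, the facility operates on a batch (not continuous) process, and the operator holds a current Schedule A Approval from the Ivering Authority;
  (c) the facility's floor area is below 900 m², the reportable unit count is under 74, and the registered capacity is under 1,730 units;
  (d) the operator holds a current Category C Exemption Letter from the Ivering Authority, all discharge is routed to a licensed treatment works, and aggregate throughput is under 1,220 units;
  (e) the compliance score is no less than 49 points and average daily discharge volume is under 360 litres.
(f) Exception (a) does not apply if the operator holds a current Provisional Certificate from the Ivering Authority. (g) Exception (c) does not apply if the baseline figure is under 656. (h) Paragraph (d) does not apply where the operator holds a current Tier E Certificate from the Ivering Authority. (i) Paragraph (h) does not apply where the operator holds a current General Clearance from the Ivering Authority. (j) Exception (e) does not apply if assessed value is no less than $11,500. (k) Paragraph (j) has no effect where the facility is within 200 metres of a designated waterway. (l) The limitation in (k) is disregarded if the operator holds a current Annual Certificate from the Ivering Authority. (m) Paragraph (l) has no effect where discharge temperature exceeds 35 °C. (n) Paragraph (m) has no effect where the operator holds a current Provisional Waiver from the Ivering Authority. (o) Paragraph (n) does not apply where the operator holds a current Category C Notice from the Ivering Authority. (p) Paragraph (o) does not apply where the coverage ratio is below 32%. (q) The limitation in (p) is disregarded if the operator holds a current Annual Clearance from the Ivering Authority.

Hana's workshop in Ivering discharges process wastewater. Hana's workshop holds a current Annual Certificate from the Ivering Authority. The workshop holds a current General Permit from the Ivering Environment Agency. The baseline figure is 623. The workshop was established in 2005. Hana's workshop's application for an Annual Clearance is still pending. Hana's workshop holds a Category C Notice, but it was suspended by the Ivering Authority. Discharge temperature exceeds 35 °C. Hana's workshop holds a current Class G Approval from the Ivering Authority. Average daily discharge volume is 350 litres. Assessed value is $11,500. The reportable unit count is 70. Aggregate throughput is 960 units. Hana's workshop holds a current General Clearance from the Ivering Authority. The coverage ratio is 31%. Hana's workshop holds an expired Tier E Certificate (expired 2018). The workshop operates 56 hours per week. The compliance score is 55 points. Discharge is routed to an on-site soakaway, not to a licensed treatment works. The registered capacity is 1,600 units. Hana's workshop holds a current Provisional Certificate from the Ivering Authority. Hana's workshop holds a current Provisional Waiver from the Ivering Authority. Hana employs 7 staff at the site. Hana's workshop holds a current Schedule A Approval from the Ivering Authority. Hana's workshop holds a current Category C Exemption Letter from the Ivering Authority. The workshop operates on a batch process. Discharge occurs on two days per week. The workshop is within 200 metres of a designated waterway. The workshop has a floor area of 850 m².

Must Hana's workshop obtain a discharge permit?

Yes — Hana's workshop must obtain a discharge permit.

Exception (a)'s conditions are all satisfied: a current Class G Approval is held; a current General Permit is held; discharge occurs on no more than two days per week. But: (f) is engaged — a current Provisional Certificate is held. (a) is therefore removed.
Exception (b) does not apply: the facility's operating hours per week are 56, not under 56.
Exception (c): the facility's floor area is 850 m², below the 900 m² limit; the reportable unit count is 70, under the 74 limit; the registered capacity is 1,600 units, under the 1,730 units limit — every condition holds. Turning to paragraph (g): (g) operates against (c): the baseline figure is 623, under the 656 limit. So (c) is unavailable.
Exception (d) fails — discharge is not routed to a licensed treatment works.
Exception (e) is satisfied on its face — the compliance score is 55 points, meeting the 49 points threshold; average daily discharge volume is 350 litres, under the 360 litres limit. But: (j) operates against (e): assessed value is $11,500, meeting the $11,500 threshold. (k) applies (the workshop is within 200 m of a designated waterway), but is overridden by (l): (l) is triggered — a current Annual Certificate is held. (m) is triggered (discharge temperature exceeds 35 °C), but is overridden by (n): (n) operates against (m): a current Provisional Waiver is held. (o), which would lift (n), does not operate here — the Category C Notice is not current. So (e) is unavailable.
None of the exceptions is available; § 78 applies in full.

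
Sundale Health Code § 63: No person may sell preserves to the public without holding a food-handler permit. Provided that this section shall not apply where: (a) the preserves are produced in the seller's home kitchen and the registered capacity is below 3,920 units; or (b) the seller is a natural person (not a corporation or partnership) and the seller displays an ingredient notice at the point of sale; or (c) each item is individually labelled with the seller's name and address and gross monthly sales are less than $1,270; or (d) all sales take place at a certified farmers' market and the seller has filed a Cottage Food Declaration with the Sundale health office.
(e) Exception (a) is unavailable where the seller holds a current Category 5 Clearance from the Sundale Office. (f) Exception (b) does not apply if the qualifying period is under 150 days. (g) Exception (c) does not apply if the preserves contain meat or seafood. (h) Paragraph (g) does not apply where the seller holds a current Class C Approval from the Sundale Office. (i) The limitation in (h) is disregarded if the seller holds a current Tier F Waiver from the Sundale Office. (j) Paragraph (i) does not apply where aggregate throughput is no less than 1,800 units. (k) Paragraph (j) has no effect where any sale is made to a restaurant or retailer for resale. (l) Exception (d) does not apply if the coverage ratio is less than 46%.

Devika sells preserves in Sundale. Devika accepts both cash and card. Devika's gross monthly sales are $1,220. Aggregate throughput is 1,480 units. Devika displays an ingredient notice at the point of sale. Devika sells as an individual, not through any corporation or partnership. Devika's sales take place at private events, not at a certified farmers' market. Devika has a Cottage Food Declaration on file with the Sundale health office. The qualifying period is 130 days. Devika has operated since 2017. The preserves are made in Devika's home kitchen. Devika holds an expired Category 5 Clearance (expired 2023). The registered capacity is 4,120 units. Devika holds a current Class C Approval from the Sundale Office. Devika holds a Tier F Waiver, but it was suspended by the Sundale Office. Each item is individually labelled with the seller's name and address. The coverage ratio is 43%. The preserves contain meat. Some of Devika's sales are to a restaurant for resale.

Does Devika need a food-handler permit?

Exception (a) does not apply: the registered capacity is 4,120 units, not below 3,920 units.
Exception (b)'s conditions are all satisfied: the seller is a natural person; an ingredient notice is displayed. However, paragraph (f) must be considered: (f) operates against (b): the qualifying period is 130 days, under the 150 days limit. So (b) is unavailable.
Exception (c)'s conditions are all satisfied: items are individually labelled; gross monthly sales are $1,220, less than the $1,270 limit. As to paragraphs (g)–(k): (g) is engaged (the preserves contain meat), but is set aside by (h): (h) operates against (g): a current Class C Approval is held. (i), which would lift (h), is not engaged — the Tier F Waiver is not current. Exception (c) stands.
Exception (d) requires that all sales take place at a certified farmers' market; but sales are at private events, not a certified farmers' market, so (d) is unavailable.

No — exception (c) applies; Devika is not required to hold a food-handler permit.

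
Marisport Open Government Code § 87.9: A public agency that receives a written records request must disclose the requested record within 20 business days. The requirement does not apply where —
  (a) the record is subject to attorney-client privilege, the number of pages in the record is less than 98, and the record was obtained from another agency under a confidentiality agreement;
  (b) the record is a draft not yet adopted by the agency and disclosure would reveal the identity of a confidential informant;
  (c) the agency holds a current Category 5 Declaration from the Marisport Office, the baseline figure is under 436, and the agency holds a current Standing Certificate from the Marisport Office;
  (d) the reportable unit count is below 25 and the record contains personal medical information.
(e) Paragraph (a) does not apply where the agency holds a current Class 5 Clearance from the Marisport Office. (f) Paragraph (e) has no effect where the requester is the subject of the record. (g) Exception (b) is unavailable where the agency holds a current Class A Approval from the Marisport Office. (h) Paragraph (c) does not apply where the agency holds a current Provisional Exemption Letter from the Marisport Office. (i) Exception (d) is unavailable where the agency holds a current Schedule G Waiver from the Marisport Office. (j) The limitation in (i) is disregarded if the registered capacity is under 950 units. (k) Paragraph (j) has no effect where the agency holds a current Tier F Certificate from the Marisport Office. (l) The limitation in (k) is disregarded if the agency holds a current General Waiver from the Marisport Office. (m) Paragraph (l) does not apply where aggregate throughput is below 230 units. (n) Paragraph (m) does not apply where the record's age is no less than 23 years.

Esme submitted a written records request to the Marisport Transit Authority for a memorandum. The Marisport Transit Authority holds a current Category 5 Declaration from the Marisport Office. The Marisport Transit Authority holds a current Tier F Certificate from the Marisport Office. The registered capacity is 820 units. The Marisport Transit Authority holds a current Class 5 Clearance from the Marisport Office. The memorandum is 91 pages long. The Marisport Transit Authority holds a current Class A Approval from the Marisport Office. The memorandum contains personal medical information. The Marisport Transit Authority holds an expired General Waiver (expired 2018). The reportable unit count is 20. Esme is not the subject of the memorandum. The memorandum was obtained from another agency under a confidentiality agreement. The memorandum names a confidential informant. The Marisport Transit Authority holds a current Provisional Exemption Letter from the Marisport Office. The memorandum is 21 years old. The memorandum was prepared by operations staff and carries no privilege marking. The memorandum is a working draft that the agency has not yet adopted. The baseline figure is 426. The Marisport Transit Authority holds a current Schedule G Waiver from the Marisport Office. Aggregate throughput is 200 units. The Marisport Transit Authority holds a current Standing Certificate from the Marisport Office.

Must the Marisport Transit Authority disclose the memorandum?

Yes — the Marisport Transit Authority must disclose the memorandum.

Exception (a) does not apply: the memorandum carries no privilege marking.
Exception (b): the memorandum is an unadopted draft; the memorandum names a confidential informant — every condition holds. But: (g) is engaged — a current Class A Approval is held. So (b) is unavailable.
Exception (c) is satisfied on its face — a current Category 5 Declaration is held; the baseline figure is 426, under the 436 limit; a current Standing Certificate is held. But: (h) operates against (c): a current Provisional Exemption Letter is held. (c) is therefore removed.
All of (d)'s requirements are met (the reportable unit count is 20, below the 25 limit; the memorandum contains personal medical information). But: (i) operates against (d): a current Schedule G Waiver is held. (j) is triggered (the registered capacity is 820 units, under the 950 units limit), but is displaced by (k): (k) is triggered — a current Tier F Certificate is held. (l), which would lift (k), is inapplicable — the General Waiver is not current. So (d) is unavailable.
No exception is made out. the Marisport Transit Authority falls within the general rule.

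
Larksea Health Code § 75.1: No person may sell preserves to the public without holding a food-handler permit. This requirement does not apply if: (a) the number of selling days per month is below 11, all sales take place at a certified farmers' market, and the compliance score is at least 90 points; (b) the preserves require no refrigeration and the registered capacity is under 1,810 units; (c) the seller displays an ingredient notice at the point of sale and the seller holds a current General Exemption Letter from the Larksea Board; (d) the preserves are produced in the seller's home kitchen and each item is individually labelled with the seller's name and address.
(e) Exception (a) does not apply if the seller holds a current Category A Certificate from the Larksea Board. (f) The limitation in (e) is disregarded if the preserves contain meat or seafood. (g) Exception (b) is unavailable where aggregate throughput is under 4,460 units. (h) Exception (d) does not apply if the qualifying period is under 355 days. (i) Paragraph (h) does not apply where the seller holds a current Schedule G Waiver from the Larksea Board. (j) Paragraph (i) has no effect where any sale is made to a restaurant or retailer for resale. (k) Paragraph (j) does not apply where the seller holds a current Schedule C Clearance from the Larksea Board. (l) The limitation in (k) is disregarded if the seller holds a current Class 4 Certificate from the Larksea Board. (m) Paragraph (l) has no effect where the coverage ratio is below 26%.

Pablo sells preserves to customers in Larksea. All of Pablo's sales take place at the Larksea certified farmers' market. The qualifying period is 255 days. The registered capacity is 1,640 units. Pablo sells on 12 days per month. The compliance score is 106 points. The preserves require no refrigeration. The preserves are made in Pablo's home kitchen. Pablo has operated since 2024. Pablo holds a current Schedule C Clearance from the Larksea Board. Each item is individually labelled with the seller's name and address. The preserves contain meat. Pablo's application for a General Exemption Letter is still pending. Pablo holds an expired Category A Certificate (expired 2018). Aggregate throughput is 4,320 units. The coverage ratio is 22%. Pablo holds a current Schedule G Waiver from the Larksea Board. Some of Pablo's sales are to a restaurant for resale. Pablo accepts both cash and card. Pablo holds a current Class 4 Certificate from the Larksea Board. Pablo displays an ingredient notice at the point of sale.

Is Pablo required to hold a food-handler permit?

Exception (a) fails — the number of selling days per month is 12, not below 11.
Exception (b): the preserves are shelf-stable; the registered capacity is 1,640 units, under the 1,810 units limit — every condition holds. Turning to paragraph (g): (g) operates — aggregate throughput is 4,320 units, under the 4,460 units limit. Exception (b) does not apply.
Exception (c) fails — no current General Exemption Letter is held.
All of (d)'s requirements are met (the preserves are home-kitchen produced; items are individually labelled). As to paragraphs (h)–(m): (h) is triggered (the qualifying period is 255 days, under the 355 days limit), but yields to (i): (i) operates against (h): a current Schedule G Waiver is held. (j) would limit (i) — some sales are to a restaurant for resale — but (k) sets (j) aside: (k) operates — a current Schedule C Clearance is held. (l) would limit (k) — a current Class 4 Certificate is held — but (m) sets (l) aside: (m) operates against (l): the coverage ratio is 22%, below the 26% limit. Exception (d) stands.

No — exception (d) applies; Pablo is not required to hold a food-handler permit.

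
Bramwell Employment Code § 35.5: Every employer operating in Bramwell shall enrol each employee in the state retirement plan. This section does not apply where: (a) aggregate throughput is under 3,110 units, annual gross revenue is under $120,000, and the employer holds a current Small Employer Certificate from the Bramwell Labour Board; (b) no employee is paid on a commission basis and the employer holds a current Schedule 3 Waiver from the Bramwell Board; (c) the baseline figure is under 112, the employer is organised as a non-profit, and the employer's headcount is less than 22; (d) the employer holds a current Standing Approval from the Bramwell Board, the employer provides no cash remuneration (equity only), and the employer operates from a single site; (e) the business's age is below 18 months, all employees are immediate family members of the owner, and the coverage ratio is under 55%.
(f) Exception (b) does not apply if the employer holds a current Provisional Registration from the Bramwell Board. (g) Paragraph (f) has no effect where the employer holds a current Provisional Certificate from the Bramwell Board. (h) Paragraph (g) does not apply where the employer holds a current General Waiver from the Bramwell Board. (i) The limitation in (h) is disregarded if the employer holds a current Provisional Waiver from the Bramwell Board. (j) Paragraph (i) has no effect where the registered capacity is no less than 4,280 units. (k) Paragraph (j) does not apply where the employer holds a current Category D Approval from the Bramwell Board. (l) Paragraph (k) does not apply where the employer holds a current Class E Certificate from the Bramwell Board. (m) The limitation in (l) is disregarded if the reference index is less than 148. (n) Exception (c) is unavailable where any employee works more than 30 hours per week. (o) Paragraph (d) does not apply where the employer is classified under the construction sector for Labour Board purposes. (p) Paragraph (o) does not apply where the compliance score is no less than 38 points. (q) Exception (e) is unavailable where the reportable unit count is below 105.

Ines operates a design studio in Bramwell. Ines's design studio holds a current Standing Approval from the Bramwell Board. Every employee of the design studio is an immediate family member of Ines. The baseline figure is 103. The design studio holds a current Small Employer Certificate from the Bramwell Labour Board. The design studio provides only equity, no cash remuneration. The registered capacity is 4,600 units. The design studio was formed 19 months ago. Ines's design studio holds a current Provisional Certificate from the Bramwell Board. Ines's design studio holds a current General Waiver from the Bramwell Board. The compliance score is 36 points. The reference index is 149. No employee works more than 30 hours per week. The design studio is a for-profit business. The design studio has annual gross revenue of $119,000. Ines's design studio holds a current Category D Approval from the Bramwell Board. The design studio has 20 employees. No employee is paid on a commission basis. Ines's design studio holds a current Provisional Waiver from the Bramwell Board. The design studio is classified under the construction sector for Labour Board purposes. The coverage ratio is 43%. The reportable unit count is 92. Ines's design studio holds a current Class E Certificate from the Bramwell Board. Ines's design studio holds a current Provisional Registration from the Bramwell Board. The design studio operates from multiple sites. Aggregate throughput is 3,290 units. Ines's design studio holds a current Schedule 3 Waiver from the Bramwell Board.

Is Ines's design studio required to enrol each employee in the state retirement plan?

Yes — Ines's design studio must enrol each employee in the state retirement plan.

Exception (a) requires that aggregate throughput is under 3,110 units; but aggregate throughput is 3,290 units, not under 3,110 units, so (a) is unavailable.
Exception (b) is satisfied on its face — no employee is paid on commission; a current Schedule 3 Waiver is held. Turning to paragraphs (f)–(m): (f) is engaged — a current Provisional Registration is held. (g) would limit (f) — a current Provisional Certificate is held — but (h) sets (g) aside: (h) operates against (g): a current General Waiver is held. (i) is triggered (a current Provisional Waiver is held), but is displaced by (j): (j) applies — the registered capacity is 4,600 units, meeting the 4,280 units threshold. (k) would limit (j) — a current Category D Approval is held — but (l) sets (k) aside: (l) operates against (k): a current Class E Certificate is held. (m), which would lift (l), is not engaged — the reference index is 149, not less than 148. So (b) is unavailable.
Exception (c) does not apply: the employer is for-profit.
Exception (d) requires that the employer operates from a single site; but the employer operates from multiple sites, so (d) is unavailable.
Exception (e) fails — the business's age is 19 months, not below 18 months.
Every exception is unavailable, so the rule governs.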